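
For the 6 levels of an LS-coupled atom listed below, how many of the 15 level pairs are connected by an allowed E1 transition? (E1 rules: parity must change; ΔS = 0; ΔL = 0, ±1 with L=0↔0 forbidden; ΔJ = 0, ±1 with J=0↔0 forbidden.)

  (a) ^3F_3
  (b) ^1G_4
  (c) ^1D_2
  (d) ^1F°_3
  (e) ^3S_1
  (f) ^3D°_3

3

(a)–(b): forbidden (parity, ΔS).
(a)–(c): forbidden (parity, ΔS).
(a)–(d): forbidden (ΔS).
(a)–(e): forbidden (parity, ΔL, ΔJ).
(a)–(f): allowed.
(b)–(c): forbidden (parity, ΔL, ΔJ).
(b)–(d): allowed.
(b)–(e): forbidden (parity, ΔS, ΔL, ΔJ).
(b)–(f): forbidden (ΔS, ΔL).
(c)–(d): allowed.
(c)–(e): forbidden (parity, ΔS, ΔL).
(c)–(f): forbidden (ΔS).
(d)–(e): forbidden (ΔS, ΔL, ΔJ).
(d)–(f): forbidden (parity, ΔS).
(e)–(f): forbidden (ΔL, ΔJ).
Allowed pairs: 3 of 15.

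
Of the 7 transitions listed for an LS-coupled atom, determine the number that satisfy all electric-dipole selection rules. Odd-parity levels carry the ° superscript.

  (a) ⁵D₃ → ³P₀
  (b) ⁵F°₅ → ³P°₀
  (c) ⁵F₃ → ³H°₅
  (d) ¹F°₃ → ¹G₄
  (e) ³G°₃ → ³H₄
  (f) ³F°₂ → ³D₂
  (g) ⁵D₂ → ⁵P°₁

4

(a) forbidden (parity, ΔS, ΔJ fail)
(b) forbidden (parity, ΔS, ΔL, ΔJ fail)
(c) forbidden (ΔS, ΔL, ΔJ fail)
(d) allowed
(e) allowed
(f) allowed
(g) allowed
Total allowed: 4 of 7.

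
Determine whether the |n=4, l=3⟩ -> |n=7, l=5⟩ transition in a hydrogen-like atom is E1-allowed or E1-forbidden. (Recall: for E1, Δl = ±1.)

l: 3 → 5 (Δl = +2). Δl = ±1 violated.
The transition is electric-dipole forbidden.

forbidden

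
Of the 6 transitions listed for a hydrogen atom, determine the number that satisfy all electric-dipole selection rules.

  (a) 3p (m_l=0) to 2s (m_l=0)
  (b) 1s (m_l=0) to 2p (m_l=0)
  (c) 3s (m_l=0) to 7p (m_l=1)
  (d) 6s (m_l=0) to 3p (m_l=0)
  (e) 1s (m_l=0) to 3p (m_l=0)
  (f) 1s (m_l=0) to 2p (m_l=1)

(a) allowed
(b) allowed
(c) allowed
(d) allowed
(e) allowed
(f) allowed
Total allowed: 6 of 6.

6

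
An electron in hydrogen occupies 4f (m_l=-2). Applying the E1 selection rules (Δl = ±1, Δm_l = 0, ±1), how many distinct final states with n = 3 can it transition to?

2

E1 requires Δl = ±1, so l_f ∈ {2, 4}; with 0 ≤ l_f ≤ n_f−1 = 2, the allowed l_f values are {2}.
For l_f = 2: m_f ∈ {m_i−1, m_i, m_i+1} ∩ [−2, 2] = {-2, -1} → 2 states.
Total: 2.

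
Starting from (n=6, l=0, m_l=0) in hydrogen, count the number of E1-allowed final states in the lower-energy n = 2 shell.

E1 requires Δl = ±1, so l_f ∈ {-1, 1}; with 0 ≤ l_f ≤ n_f−1 = 1, the allowed l_f values are {1}.
For l_f = 1: m_f ∈ {m_i−1, m_i, m_i+1} ∩ [−1, 1] = {-1, 0, 1} → 3 states.
Total: 3.

3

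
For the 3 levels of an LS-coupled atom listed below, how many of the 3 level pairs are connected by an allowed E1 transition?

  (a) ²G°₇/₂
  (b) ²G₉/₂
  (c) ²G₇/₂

2

(a)–(b): allowed.
(a)–(c): allowed.
(b)–(c): forbidden (parity).
Allowed pairs: 2 of 3.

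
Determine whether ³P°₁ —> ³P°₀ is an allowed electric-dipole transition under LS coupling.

forbidden

Initial level: S=1, L=1, J=1, parity odd. Final level: S=1, L=1, J=0, parity odd.
ΔJ = 0, ±1 (not J=0↔0): J: 1 → 0, ΔJ = -1 — passes.
ΔL = 0, ±1 (not L=0↔0): L: 1 → 1, ΔL = +0 — passes.
Parity must change: odd → odd — fails.
ΔS = 0: S: 1 → 1 — passes.
Rule(s) violated: parity.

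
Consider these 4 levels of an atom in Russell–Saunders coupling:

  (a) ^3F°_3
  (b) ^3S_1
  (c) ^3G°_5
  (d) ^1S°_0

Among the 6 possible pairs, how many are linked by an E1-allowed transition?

0

(a)–(b): forbidden (ΔL, ΔJ).
(a)–(c): forbidden (parity, ΔJ).
(a)–(d): forbidden (parity, ΔS, ΔL, ΔJ).
(b)–(c): forbidden (ΔL, ΔJ).
(b)–(d): forbidden (ΔS, ΔL).
(c)–(d): forbidden (parity, ΔS, ΔL, ΔJ).
Allowed pairs: 0 of 6.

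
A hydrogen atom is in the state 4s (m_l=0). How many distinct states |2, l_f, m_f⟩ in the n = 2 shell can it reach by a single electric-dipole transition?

E1 requires Δl = ±1, so l_f ∈ {-1, 1}; with 0 ≤ l_f ≤ n_f−1 = 1, the allowed l_f values are {1}.
For l_f = 1: m_f ∈ {m_i−1, m_i, m_i+1} ∩ [−1, 1] = {-1, 0, 1} → 3 states.
Total: 3.

3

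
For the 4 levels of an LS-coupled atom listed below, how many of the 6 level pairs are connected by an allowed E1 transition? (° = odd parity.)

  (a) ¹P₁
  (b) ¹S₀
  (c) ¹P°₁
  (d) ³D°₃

2

(a)–(b): forbidden (parity).
(a)–(c): allowed.
(a)–(d): forbidden (ΔS, ΔJ).
(b)–(c): allowed.
(b)–(d): forbidden (ΔS, ΔL, ΔJ).
(c)–(d): forbidden (parity, ΔS, ΔJ).
Allowed pairs: 2 of 6.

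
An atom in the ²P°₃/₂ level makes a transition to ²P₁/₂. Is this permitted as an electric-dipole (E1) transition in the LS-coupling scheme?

ΔL = 0, ±1 (not L=0↔0): L: 1 → 1, ΔL = +0 — passes.
ΔS = 0: S: 1/2 → 1/2 — passes.
Parity must change: odd → even — passes.
ΔJ = 0, ±1 (not J=0↔0): J: 3/2 → 1/2, ΔJ = -1 — passes.
All four E1 rules are satisfied.

allowed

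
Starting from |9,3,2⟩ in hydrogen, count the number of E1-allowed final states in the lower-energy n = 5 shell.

5

E1 requires Δl = ±1, so l_f ∈ {2, 4}; with 0 ≤ l_f ≤ n_f−1 = 4, the allowed l_f values are {2, 4}.
For l_f = 2: m_f ∈ {m_i−1, m_i, m_i+1} ∩ [−2, 2] = {1, 2} → 2 states.
For l_f = 4: m_f ∈ {m_i−1, m_i, m_i+1} ∩ [−4, 4] = {1, 2, 3} → 3 states.
Total: 5.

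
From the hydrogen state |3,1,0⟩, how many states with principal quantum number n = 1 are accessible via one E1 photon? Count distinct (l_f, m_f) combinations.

E1 requires Δl = ±1, so l_f ∈ {0, 2}; with 0 ≤ l_f ≤ n_f−1 = 0, the allowed l_f values are {0}.
For l_f = 0: m_f ∈ {m_i−1, m_i, m_i+1} ∩ [−0, 0] = {0} → 1 state.
Total: 1.

1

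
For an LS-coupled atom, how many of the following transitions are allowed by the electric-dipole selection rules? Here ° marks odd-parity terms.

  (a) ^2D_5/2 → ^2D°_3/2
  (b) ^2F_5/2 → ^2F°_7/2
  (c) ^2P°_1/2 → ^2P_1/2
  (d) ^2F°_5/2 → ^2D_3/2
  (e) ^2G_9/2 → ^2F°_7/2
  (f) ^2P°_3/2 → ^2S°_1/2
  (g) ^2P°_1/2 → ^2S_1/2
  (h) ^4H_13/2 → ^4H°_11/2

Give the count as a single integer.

7

(a) allowed
(b) allowed
(c) allowed
(d) allowed
(e) allowed
(f) forbidden (parity fails)
(g) allowed
(h) allowed
Total allowed: 7 of 8.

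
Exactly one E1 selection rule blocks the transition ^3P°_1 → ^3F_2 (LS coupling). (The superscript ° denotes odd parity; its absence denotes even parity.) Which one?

Parity must change: odd → even — satisfied.
ΔS = 0: S: 1 → 1 — satisfied.
ΔL = 0, ±1 (not L=0↔0): L: 1 → 3, ΔL = +2 — violated.
ΔJ = 0, ±1 (not J=0↔0): J: 1 → 2, ΔJ = +1 — satisfied.

the ΔL = 0, ±1 rule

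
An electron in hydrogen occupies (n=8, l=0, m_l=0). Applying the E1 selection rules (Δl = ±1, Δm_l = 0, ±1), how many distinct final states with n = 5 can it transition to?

3

E1 requires Δl = ±1, so l_f ∈ {-1, 1}; with 0 ≤ l_f ≤ n_f−1 = 4, the allowed l_f values are {1}.
For l_f = 1: m_f ∈ {m_i−1, m_i, m_i+1} ∩ [−1, 1] = {-1, 0, 1} → 3 states.
Total: 3.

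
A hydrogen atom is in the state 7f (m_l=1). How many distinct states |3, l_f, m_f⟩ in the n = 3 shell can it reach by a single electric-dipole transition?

E1 requires Δl = ±1, so l_f ∈ {2, 4}; with 0 ≤ l_f ≤ n_f−1 = 2, the allowed l_f values are {2}.
For l_f = 2: m_f ∈ {m_i−1, m_i, m_i+1} ∩ [−2, 2] = {0, 1, 2} → 3 states.
Total: 3.

3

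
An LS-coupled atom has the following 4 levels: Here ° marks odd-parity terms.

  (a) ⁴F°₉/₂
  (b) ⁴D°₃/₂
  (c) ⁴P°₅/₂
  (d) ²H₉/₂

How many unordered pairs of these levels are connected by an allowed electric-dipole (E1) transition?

(a)–(b): forbidden (parity, ΔJ).
(a)–(c): forbidden (parity, ΔL, ΔJ).
(a)–(d): forbidden (ΔS, ΔL).
(b)–(c): forbidden (parity).
(b)–(d): forbidden (ΔS, ΔL, ΔJ).
(c)–(d): forbidden (ΔS, ΔL, ΔJ).
Allowed pairs: 0 of 6.

0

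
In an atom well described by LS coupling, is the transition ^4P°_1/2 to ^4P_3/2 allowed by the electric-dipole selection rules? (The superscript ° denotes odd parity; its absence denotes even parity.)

Initial level: S=3/2, L=1, J=1/2, parity odd. Final level: S=3/2, L=1, J=3/2, parity even.
Parity must change: odd → even — ok.
ΔS = 0: S: 3/2 → 3/2 — ok.
ΔL = 0, ±1 (not L=0↔0): L: 1 → 1, ΔL = +0 — ok.
ΔJ = 0, ±1 (not J=0↔0): J: 1/2 → 3/2, ΔJ = +1 — ok.
All four E1 rules are satisfied.

allowed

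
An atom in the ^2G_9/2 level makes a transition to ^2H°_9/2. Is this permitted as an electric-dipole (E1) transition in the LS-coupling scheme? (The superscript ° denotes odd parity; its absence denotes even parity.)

allowed

ΔS = 0: S: 1/2 → 1/2 — ✓.
ΔL = 0, ±1 (not L=0↔0): L: 4 → 5, ΔL = +1 — ✓.
ΔJ = 0, ±1 (not J=0↔0): J: 9/2 → 9/2, ΔJ = +0 — ✓.
Parity must change: even → odd — ✓.
All four E1 rules are satisfied.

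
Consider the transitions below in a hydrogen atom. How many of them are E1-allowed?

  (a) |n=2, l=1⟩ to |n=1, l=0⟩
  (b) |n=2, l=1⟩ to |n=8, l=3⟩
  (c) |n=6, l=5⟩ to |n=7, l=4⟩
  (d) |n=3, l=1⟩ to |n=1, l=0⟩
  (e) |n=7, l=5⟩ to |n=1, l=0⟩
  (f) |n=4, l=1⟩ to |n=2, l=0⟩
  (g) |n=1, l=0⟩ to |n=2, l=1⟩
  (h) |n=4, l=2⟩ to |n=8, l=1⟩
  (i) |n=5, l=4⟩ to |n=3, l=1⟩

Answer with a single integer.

(a) allowed
(b) forbidden — Δl = +2 (E1 requires Δl = ±1)
(c) allowed
(d) allowed
(e) forbidden — Δl = -5 (E1 requires Δl = ±1)
(f) allowed
(g) allowed
(h) allowed
(i) forbidden — Δl = -3 (E1 requires Δl = ±1)
Total allowed: 6 of 9.

6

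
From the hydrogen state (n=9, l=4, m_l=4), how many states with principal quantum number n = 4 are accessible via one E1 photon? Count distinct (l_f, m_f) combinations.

E1 requires Δl = ±1, so l_f ∈ {3, 5}; with 0 ≤ l_f ≤ n_f−1 = 3, the allowed l_f values are {3}.
For l_f = 3: m_f ∈ {m_i−1, m_i, m_i+1} ∩ [−3, 3] = {3} → 1 state.
Total: 1.

1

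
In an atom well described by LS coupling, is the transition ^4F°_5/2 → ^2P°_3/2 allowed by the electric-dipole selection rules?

forbidden

Reading off the term symbols: S 3/2→1/2, L 3→1, J 5/2→3/2, parity odd→odd.
Parity must change: odd → odd — violated.
ΔS = 0: S: 3/2 → 1/2 — violated.
ΔL = 0, ±1 (not L=0↔0): L: 3 → 1, ΔL = -2 — violated.
ΔJ = 0, ±1 (not J=0↔0): J: 5/2 → 3/2, ΔJ = -1 — satisfied.
Rule(s) violated: parity, ΔS, ΔL.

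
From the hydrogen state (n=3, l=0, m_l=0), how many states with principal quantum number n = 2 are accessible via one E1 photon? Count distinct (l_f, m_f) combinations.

3

E1 requires Δl = ±1, so l_f ∈ {-1, 1}; with 0 ≤ l_f ≤ n_f−1 = 1, the allowed l_f values are {1}.
For l_f = 1: m_f ∈ {m_i−1, m_i, m_i+1} ∩ [−1, 1] = {-1, 0, 1} → 3 states.
Total: 3.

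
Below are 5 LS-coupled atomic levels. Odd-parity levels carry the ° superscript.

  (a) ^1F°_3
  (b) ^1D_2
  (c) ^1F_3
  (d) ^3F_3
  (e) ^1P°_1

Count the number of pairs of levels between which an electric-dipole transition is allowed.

(a)–(b): allowed.
(a)–(c): allowed.
(a)–(d): forbidden (ΔS).
(a)–(e): forbidden (parity, ΔL, ΔJ).
(b)–(c): forbidden (parity).
(b)–(d): forbidden (parity, ΔS).
(b)–(e): allowed.
(c)–(d): forbidden (parity, ΔS).
(c)–(e): forbidden (ΔL, ΔJ).
(d)–(e): forbidden (ΔS, ΔL, ΔJ).
Allowed pairs: 3 of 10.

3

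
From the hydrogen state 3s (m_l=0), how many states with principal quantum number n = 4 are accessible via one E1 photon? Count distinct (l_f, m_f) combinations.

3

E1 requires Δl = ±1, so l_f ∈ {-1, 1}; with 0 ≤ l_f ≤ n_f−1 = 3, the allowed l_f values are {1}.
For l_f = 1: m_f ∈ {m_i−1, m_i, m_i+1} ∩ [−1, 1] = {-1, 0, 1} → 3 states.
Total: 3.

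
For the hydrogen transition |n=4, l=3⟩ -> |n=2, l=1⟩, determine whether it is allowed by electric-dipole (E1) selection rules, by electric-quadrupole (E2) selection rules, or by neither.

Δl = 1 − 3 = -2; l_i + l_f = 4.
E1 (Δl = ±1): not satisfied.
E2 (Δl = 0,±2, l_i+l_f ≥ 2): satisfied.

E2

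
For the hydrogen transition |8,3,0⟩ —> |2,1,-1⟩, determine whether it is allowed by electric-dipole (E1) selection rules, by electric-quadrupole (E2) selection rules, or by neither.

Δl = 1 − 3 = -2; l_i + l_f = 4.
Δm_l = -1.
E1 (Δl = ±1, |Δm_l| ≤ 1): not satisfied.
E2 (Δl = 0,±2, l_i+l_f ≥ 2, |Δm_l| ≤ 2): satisfied.

E2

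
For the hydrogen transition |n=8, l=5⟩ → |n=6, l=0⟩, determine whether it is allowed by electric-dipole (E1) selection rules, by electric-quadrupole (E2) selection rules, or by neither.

neither

Δl = 0 − 5 = -5; l_i + l_f = 5.
E1 (Δl = ±1): not satisfied.
E2 (Δl = 0,±2, l_i+l_f ≥ 2): not satisfied.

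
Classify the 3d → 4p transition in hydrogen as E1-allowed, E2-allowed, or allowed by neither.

E1

Δl = 1 − 2 = -1; l_i + l_f = 3.
E1 (Δl = ±1): satisfied.
E2 (Δl = 0,±2, l_i+l_f ≥ 2): not satisfied.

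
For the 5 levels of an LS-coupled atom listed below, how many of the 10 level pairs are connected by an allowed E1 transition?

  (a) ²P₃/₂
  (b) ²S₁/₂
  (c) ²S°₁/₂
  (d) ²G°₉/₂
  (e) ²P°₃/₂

3

(a)–(b): forbidden (parity).
(a)–(c): allowed.
(a)–(d): forbidden (ΔL, ΔJ).
(a)–(e): allowed.
(b)–(c): forbidden (ΔL).
(b)–(d): forbidden (ΔL, ΔJ).
(b)–(e): allowed.
(c)–(d): forbidden (parity, ΔL, ΔJ).
(c)–(e): forbidden (parity).
(d)–(e): forbidden (parity, ΔL, ΔJ).
Allowed pairs: 3 of 10.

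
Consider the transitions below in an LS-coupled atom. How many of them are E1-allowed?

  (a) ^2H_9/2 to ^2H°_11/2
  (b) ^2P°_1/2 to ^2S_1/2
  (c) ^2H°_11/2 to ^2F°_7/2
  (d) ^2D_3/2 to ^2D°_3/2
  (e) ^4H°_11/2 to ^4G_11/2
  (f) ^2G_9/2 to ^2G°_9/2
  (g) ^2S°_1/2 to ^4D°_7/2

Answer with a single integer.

(a) allowed
(b) allowed
(c) forbidden (parity, ΔL, ΔJ fail)
(d) allowed
(e) allowed
(f) allowed
(g) forbidden (parity, ΔS, ΔL, ΔJ fail)
Total allowed: 5 of 7.

5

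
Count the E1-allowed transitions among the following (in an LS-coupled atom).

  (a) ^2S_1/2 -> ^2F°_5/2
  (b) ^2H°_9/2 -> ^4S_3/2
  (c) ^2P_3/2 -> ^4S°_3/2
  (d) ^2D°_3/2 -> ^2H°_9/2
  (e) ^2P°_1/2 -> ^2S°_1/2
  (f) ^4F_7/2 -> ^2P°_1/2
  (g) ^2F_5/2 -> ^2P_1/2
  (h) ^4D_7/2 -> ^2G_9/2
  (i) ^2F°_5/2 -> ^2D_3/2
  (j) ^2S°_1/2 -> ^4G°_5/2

1

(a) forbidden (ΔL, ΔJ fail)
(b) forbidden (ΔS, ΔL, ΔJ fail)
(c) forbidden (ΔS fails)
(d) forbidden (parity, ΔL, ΔJ fail)
(e) forbidden (parity fails)
(f) forbidden (ΔS, ΔL, ΔJ fail)
(g) forbidden (parity, ΔL, ΔJ fail)
(h) forbidden (parity, ΔS, ΔL fail)
(i) allowed
(j) forbidden (parity, ΔS, ΔL, ΔJ fail)
Total allowed: 1 of 10.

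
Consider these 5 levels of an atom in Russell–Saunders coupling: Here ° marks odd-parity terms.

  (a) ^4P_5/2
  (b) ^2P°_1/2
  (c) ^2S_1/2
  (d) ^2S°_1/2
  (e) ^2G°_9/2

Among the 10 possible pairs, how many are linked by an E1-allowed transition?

(a)–(b): forbidden (ΔS, ΔJ).
(a)–(c): forbidden (parity, ΔS, ΔJ).
(a)–(d): forbidden (ΔS, ΔJ).
(a)–(e): forbidden (ΔS, ΔL, ΔJ).
(b)–(c): allowed.
(b)–(d): forbidden (parity).
(b)–(e): forbidden (parity, ΔL, ΔJ).
(c)–(d): forbidden (ΔL).
(c)–(e): forbidden (ΔL, ΔJ).
(d)–(e): forbidden (parity, ΔL, ΔJ).
Allowed pairs: 1 of 10.

1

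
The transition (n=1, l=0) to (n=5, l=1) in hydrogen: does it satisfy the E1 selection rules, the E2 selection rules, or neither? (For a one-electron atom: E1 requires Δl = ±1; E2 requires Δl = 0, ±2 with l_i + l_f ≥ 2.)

E1

Δl = 1 − 0 = +1; l_i + l_f = 1.
E1 (Δl = ±1): satisfied.
E2 (Δl = 0,±2, l_i+l_f ≥ 2): not satisfied.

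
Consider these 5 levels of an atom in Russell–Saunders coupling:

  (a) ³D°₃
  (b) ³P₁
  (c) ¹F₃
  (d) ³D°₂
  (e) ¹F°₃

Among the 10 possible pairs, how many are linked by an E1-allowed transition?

2

(a)–(b): forbidden (ΔJ).
(a)–(c): forbidden (ΔS).
(a)–(d): forbidden (parity).
(a)–(e): forbidden (parity, ΔS).
(b)–(c): forbidden (parity, ΔS, ΔL, ΔJ).
(b)–(d): allowed.
(b)–(e): forbidden (ΔS, ΔL, ΔJ).
(c)–(d): forbidden (ΔS).
(c)–(e): allowed.
(d)–(e): forbidden (parity, ΔS).
Allowed pairs: 2 of 10.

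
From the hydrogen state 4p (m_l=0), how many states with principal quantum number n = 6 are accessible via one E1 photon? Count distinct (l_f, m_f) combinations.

4

E1 requires Δl = ±1, so l_f ∈ {0, 2}; with 0 ≤ l_f ≤ n_f−1 = 5, the allowed l_f values are {0, 2}.
For l_f = 0: m_f ∈ {m_i−1, m_i, m_i+1} ∩ [−0, 0] = {0} → 1 state.
For l_f = 2: m_f ∈ {m_i−1, m_i, m_i+1} ∩ [−2, 2] = {-1, 0, 1} → 3 states.
Total: 4.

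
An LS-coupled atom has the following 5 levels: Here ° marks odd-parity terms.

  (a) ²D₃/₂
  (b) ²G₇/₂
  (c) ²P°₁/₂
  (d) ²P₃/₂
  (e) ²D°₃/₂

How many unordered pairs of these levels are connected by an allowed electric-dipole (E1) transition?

(a)–(b): forbidden (parity, ΔL, ΔJ).
(a)–(c): allowed.
(a)–(d): forbidden (parity).
(a)–(e): allowed.
(b)–(c): forbidden (ΔL, ΔJ).
(b)–(d): forbidden (parity, ΔL, ΔJ).
(b)–(e): forbidden (ΔL, ΔJ).
(c)–(d): allowed.
(c)–(e): forbidden (parity).
(d)–(e): allowed.
Allowed pairs: 4 of 10.

4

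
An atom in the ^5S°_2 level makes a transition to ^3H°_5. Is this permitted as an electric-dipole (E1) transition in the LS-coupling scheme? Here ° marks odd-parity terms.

Initial level: S=2, L=0, J=2, parity odd. Final level: S=1, L=5, J=5, parity odd.
Parity must change: odd → odd — fails.
ΔS = 0: S: 2 → 1 — fails.
ΔL = 0, ±1 (not L=0↔0): L: 0 → 5, ΔL = +5 — fails.
ΔJ = 0, ±1 (not J=0↔0): J: 2 → 5, ΔJ = +3 — fails.
Rule(s) violated: parity, ΔS, ΔL, ΔJ.

forbidden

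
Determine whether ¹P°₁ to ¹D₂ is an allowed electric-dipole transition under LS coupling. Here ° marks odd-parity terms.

allowed

Parity must change: odd → even — satisfied.
ΔL = 0, ±1 (not L=0↔0): L: 1 → 2, ΔL = +1 — satisfied.
ΔS = 0: S: 0 → 0 — satisfied.
ΔJ = 0, ±1 (not J=0↔0): J: 1 → 2, ΔJ = +1 — satisfied.
All four E1 rules are satisfied.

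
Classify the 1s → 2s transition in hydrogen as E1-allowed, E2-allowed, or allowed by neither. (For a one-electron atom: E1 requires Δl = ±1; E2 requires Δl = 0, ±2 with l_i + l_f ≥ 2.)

neither

Δl = 0 − 0 = +0; l_i + l_f = 0.
E1 (Δl = ±1): not satisfied.
E2 (Δl = 0,±2, l_i+l_f ≥ 2): not satisfied.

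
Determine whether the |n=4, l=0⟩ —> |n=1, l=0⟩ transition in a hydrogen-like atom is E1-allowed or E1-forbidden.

forbidden

Δl = 0 − 0 = +0; the E1 rule Δl = ±1 is ✗.
The transition is electric-dipole forbidden.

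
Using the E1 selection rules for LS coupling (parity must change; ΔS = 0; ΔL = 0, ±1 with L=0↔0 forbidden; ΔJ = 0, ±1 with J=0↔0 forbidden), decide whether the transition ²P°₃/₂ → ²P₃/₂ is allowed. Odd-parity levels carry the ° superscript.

allowed

Initial level: S=1/2, L=1, J=3/2, parity odd. Final level: S=1/2, L=1, J=3/2, parity even.
Parity must change: odd → even — ✓.
ΔS = 0: S: 1/2 → 1/2 — ✓.
ΔL = 0, ±1 (not L=0↔0): L: 1 → 1, ΔL = +0 — ✓.
ΔJ = 0, ±1 (not J=0↔0): J: 3/2 → 3/2, ΔJ = +0 — ✓.
All four E1 rules are satisfied.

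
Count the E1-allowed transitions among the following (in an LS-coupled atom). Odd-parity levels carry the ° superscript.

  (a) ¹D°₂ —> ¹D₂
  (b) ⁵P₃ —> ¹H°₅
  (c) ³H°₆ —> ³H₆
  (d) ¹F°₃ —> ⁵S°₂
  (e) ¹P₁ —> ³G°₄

(a) allowed
(b) forbidden (ΔS, ΔL, ΔJ fail)
(c) allowed
(d) forbidden (parity, ΔS, ΔL fail)
(e) forbidden (ΔS, ΔL, ΔJ fail)
Total allowed: 2 of 5.

2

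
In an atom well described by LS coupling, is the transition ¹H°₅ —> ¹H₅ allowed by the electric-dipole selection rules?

allowed

Reading off the term symbols: S 0→0, L 5→5, J 5→5, parity odd→even.
ΔL = 0, ±1 (not L=0↔0): L: 5 → 5, ΔL = +0 — ok.
Parity must change: odd → even — ok.
ΔJ = 0, ±1 (not J=0↔0): J: 5 → 5, ΔJ = +0 — ok.
ΔS = 0: S: 0 → 0 — ok.
All four E1 rules are satisfied.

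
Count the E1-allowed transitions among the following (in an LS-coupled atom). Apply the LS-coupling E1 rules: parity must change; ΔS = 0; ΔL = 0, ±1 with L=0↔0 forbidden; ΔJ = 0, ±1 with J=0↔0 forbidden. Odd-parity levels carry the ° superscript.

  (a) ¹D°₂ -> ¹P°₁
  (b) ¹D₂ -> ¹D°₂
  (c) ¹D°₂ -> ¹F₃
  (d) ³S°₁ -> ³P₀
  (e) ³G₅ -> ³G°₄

(a) forbidden (parity fails)
(b) allowed
(c) allowed
(d) allowed
(e) allowed
Total allowed: 4 of 5.

4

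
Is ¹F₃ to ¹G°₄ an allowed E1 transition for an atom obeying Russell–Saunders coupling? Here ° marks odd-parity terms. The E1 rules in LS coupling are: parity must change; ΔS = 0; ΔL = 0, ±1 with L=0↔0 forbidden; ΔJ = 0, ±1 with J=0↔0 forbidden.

allowed

ΔS = 0: S: 0 → 0 — passes.
Parity must change: even → odd — passes.
ΔJ = 0, ±1 (not J=0↔0): J: 3 → 4, ΔJ = +1 — passes.
ΔL = 0, ±1 (not L=0↔0): L: 3 → 4, ΔL = +1 — passes.
All four E1 rules are satisfied.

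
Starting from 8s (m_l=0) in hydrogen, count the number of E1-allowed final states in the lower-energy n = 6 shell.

3

E1 requires Δl = ±1, so l_f ∈ {-1, 1}; with 0 ≤ l_f ≤ n_f−1 = 5, the allowed l_f values are {1}.
For l_f = 1: m_f ∈ {m_i−1, m_i, m_i+1} ∩ [−1, 1] = {-1, 0, 1} → 3 states.
Total: 3.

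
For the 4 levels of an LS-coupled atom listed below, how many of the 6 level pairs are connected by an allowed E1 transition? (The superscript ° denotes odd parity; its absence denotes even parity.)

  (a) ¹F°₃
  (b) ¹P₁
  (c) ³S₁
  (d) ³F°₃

(a)–(b): forbidden (ΔL, ΔJ).
(a)–(c): forbidden (ΔS, ΔL, ΔJ).
(a)–(d): forbidden (parity, ΔS).
(b)–(c): forbidden (parity, ΔS).
(b)–(d): forbidden (ΔS, ΔL, ΔJ).
(c)–(d): forbidden (ΔL, ΔJ).
Allowed pairs: 0 of 6.

0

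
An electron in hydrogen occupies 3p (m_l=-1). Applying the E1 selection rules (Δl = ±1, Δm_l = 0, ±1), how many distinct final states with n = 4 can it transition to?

4

E1 requires Δl = ±1, so l_f ∈ {0, 2}; with 0 ≤ l_f ≤ n_f−1 = 3, the allowed l_f values are {0, 2}.
For l_f = 0: m_f ∈ {m_i−1, m_i, m_i+1} ∩ [−0, 0] = {0} → 1 state.
For l_f = 2: m_f ∈ {m_i−1, m_i, m_i+1} ∩ [−2, 2] = {-2, -1, 0} → 3 states.
Total: 4.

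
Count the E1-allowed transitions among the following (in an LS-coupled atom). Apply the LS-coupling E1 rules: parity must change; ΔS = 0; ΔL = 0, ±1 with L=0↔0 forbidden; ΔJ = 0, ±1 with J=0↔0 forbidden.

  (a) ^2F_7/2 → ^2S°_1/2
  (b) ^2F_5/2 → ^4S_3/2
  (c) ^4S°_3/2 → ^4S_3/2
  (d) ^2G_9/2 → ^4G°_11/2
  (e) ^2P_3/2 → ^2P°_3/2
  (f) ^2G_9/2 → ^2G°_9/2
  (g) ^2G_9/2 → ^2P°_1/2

2

(a) forbidden (ΔL, ΔJ fail)
(b) forbidden (parity, ΔS, ΔL fail)
(c) forbidden (ΔL fails)
(d) forbidden (ΔS fails)
(e) allowed
(f) allowed
(g) forbidden (ΔL, ΔJ fail)
Total allowed: 2 of 7.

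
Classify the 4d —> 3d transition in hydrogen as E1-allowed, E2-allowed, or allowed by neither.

Δl = 2 − 2 = +0; l_i + l_f = 4.
E1 (Δl = ±1): not satisfied.
E2 (Δl = 0,±2, l_i+l_f ≥ 2): satisfied.

E2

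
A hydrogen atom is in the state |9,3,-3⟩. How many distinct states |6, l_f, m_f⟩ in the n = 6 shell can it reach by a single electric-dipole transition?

E1 requires Δl = ±1, so l_f ∈ {2, 4}; with 0 ≤ l_f ≤ n_f−1 = 5, the allowed l_f values are {2, 4}.
For l_f = 2: m_f ∈ {m_i−1, m_i, m_i+1} ∩ [−2, 2] = {-2} → 1 state.
For l_f = 4: m_f ∈ {m_i−1, m_i, m_i+1} ∩ [−4, 4] = {-4, -3, -2} → 3 states.
Total: 4.

4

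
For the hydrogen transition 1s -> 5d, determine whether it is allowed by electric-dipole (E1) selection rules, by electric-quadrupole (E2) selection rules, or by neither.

Δl = 2 − 0 = +2; l_i + l_f = 2.
E1 (Δl = ±1): not satisfied.
E2 (Δl = 0,±2, l_i+l_f ≥ 2): satisfied.

E2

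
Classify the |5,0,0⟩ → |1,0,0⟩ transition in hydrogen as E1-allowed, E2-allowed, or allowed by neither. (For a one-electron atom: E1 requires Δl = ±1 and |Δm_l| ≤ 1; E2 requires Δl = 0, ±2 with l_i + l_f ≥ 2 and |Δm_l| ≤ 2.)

neither

Δl = 0 − 0 = +0; l_i + l_f = 0.
Δm_l = +0.
E1 (Δl = ±1, |Δm_l| ≤ 1): not satisfied.
E2 (Δl = 0,±2, l_i+l_f ≥ 2, |Δm_l| ≤ 2): not satisfied.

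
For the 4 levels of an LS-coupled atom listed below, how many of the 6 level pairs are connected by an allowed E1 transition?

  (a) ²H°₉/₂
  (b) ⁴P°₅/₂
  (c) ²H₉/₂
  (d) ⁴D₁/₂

(a)–(b): forbidden (parity, ΔS, ΔL, ΔJ).
(a)–(c): allowed.
(a)–(d): forbidden (ΔS, ΔL, ΔJ).
(b)–(c): forbidden (ΔS, ΔL, ΔJ).
(b)–(d): forbidden (ΔJ).
(c)–(d): forbidden (parity, ΔS, ΔL, ΔJ).
Allowed pairs: 1 of 6.

1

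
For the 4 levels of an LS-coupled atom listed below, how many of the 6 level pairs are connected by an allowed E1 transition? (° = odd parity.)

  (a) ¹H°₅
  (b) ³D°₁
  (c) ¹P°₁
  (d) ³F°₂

0

(a)–(b): forbidden (parity, ΔS, ΔL, ΔJ).
(a)–(c): forbidden (parity, ΔL, ΔJ).
(a)–(d): forbidden (parity, ΔS, ΔL, ΔJ).
(b)–(c): forbidden (parity, ΔS).
(b)–(d): forbidden (parity).
(c)–(d): forbidden (parity, ΔS, ΔL).
Allowed pairs: 0 of 6.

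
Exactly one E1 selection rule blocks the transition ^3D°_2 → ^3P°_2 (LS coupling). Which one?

Parity must change: odd → odd — fails.
ΔS = 0: S: 1 → 1 — passes.
ΔL = 0, ±1 (not L=0↔0): L: 2 → 1, ΔL = -1 — passes.
ΔJ = 0, ±1 (not J=0↔0): J: 2 → 2, ΔJ = +0 — passes.

parity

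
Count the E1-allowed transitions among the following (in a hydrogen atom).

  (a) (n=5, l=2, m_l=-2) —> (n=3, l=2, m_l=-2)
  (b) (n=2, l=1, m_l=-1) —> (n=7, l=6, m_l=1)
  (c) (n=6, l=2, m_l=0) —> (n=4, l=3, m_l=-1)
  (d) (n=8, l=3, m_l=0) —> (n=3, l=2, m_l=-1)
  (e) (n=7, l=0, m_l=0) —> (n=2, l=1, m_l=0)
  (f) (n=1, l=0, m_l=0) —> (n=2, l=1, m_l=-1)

(a) forbidden — Δl = +0 (E1 requires Δl = ±1)
(b) forbidden — Δl = +5 (E1 requires Δl = ±1); Δm_l = +2 (E1 requires Δm_l = 0, ±1)
(c) allowed
(d) allowed
(e) allowed
(f) allowed
Total allowed: 4 of 6.

4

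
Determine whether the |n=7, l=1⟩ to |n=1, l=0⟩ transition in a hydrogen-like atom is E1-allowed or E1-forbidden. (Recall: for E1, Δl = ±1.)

Initial l = 1, final l = 0, so Δl = -1. E1 requires Δl = ±1: ok.
All E1 selection rules are satisfied.

allowed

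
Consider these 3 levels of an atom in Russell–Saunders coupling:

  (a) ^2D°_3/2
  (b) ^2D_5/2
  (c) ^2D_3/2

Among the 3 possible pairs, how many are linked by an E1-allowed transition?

2

(a)–(b): allowed.
(a)–(c): allowed.
(b)–(c): forbidden (parity).
Allowed pairs: 2 of 3.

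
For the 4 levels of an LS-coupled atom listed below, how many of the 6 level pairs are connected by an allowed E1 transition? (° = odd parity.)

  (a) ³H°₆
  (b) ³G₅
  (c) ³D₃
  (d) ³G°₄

(a)–(b): allowed.
(a)–(c): forbidden (ΔL, ΔJ).
(a)–(d): forbidden (parity, ΔJ).
(b)–(c): forbidden (parity, ΔL, ΔJ).
(b)–(d): allowed.
(c)–(d): forbidden (ΔL).
Allowed pairs: 2 of 6.

2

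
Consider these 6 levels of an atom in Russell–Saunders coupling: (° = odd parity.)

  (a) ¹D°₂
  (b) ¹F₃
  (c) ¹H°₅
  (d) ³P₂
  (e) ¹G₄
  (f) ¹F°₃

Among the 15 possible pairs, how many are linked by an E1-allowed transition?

4

(a)–(b): allowed.
(a)–(c): forbidden (parity, ΔL, ΔJ).
(a)–(d): forbidden (ΔS).
(a)–(e): forbidden (ΔL, ΔJ).
(a)–(f): forbidden (parity).
(b)–(c): forbidden (ΔL, ΔJ).
(b)–(d): forbidden (parity, ΔS, ΔL).
(b)–(e): forbidden (parity).
(b)–(f): allowed.
(c)–(d): forbidden (ΔS, ΔL, ΔJ).
(c)–(e): allowed.
(c)–(f): forbidden (parity, ΔL, ΔJ).
(d)–(e): forbidden (parity, ΔS, ΔL, ΔJ).
(d)–(f): forbidden (ΔS, ΔL).
(e)–(f): allowed.
Allowed pairs: 4 of 15.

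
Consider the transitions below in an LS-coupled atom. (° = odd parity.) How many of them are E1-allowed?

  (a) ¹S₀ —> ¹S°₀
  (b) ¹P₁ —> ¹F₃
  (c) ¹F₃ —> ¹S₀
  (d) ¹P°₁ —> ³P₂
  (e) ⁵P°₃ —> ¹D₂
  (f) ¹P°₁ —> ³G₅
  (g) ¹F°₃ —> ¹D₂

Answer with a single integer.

(a) forbidden (ΔL, ΔJ fail)
(b) forbidden (parity, ΔL, ΔJ fail)
(c) forbidden (parity, ΔL, ΔJ fail)
(d) forbidden (ΔS fails)
(e) forbidden (ΔS fails)
(f) forbidden (ΔS, ΔL, ΔJ fail)
(g) allowed
Total allowed: 1 of 7.

1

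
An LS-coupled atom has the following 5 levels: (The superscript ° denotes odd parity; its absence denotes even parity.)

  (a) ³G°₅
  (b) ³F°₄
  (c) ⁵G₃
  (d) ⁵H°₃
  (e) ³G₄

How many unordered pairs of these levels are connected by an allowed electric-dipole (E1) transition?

(a)–(b): forbidden (parity).
(a)–(c): forbidden (ΔS, ΔJ).
(a)–(d): forbidden (parity, ΔS, ΔJ).
(a)–(e): allowed.
(b)–(c): forbidden (ΔS).
(b)–(d): forbidden (parity, ΔS, ΔL).
(b)–(e): allowed.
(c)–(d): allowed.
(c)–(e): forbidden (parity, ΔS).
(d)–(e): forbidden (ΔS).
Allowed pairs: 3 of 10.

3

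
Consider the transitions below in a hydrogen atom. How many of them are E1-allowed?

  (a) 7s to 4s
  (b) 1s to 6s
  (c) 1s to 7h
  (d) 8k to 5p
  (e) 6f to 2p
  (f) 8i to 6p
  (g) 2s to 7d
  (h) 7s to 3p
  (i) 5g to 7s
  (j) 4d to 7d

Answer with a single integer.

1

(a) forbidden — Δl = +0 (E1 requires Δl = ±1)
(b) forbidden — Δl = +0 (E1 requires Δl = ±1)
(c) forbidden — Δl = +5 (E1 requires Δl = ±1)
(d) forbidden — Δl = -6 (E1 requires Δl = ±1)
(e) forbidden — Δl = -2 (E1 requires Δl = ±1)
(f) forbidden — Δl = -5 (E1 requires Δl = ±1)
(g) forbidden — Δl = +2 (E1 requires Δl = ±1)
(h) allowed
(i) forbidden — Δl = -4 (E1 requires Δl = ±1)
(j) forbidden — Δl = +0 (E1 requires Δl = ±1)
Total allowed: 1 of 10.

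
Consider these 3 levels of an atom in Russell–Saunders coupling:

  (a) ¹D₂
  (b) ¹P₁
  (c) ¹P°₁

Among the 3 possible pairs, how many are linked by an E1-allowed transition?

(a)–(b): forbidden (parity).
(a)–(c): allowed.
(b)–(c): allowed.
Allowed pairs: 2 of 3.

2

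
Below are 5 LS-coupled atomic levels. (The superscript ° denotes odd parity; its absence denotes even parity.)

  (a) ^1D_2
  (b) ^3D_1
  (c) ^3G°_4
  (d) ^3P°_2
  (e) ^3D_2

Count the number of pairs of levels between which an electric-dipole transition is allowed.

(a)–(b): forbidden (parity, ΔS).
(a)–(c): forbidden (ΔS, ΔL, ΔJ).
(a)–(d): forbidden (ΔS).
(a)–(e): forbidden (parity, ΔS).
(b)–(c): forbidden (ΔL, ΔJ).
(b)–(d): allowed.
(b)–(e): forbidden (parity).
(c)–(d): forbidden (parity, ΔL, ΔJ).
(c)–(e): forbidden (ΔL, ΔJ).
(d)–(e): allowed.
Allowed pairs: 2 of 10.

2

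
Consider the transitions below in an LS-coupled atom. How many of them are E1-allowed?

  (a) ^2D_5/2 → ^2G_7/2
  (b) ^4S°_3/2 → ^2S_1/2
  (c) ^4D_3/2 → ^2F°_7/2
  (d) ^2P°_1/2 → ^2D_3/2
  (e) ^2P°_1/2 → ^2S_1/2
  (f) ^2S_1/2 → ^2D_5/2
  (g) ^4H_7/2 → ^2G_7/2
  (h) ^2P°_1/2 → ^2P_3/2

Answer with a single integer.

3

(a) forbidden (parity, ΔL fail)
(b) forbidden (ΔS, ΔL fail)
(c) forbidden (ΔS, ΔJ fail)
(d) allowed
(e) allowed
(f) forbidden (parity, ΔL, ΔJ fail)
(g) forbidden (parity, ΔS fail)
(h) allowed
Total allowed: 3 of 8.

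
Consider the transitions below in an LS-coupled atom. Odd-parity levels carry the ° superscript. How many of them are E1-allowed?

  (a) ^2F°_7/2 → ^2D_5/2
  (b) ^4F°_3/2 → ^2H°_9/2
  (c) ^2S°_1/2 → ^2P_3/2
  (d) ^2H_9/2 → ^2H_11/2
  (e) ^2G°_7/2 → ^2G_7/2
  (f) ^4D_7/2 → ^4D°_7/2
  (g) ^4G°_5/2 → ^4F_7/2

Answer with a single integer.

(a) allowed
(b) forbidden (parity, ΔS, ΔL, ΔJ fail)
(c) allowed
(d) forbidden (parity fails)
(e) allowed
(f) allowed
(g) allowed
Total allowed: 5 of 7.

5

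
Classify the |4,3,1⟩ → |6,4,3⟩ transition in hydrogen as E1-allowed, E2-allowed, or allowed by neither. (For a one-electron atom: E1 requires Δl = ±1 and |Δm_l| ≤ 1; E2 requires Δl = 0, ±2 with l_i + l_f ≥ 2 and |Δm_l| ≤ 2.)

neither

Δl = 4 − 3 = +1; l_i + l_f = 7.
Δm_l = +2.
E1 (Δl = ±1, |Δm_l| ≤ 1): not satisfied.
E2 (Δl = 0,±2, l_i+l_f ≥ 2, |Δm_l| ≤ 2): not satisfied.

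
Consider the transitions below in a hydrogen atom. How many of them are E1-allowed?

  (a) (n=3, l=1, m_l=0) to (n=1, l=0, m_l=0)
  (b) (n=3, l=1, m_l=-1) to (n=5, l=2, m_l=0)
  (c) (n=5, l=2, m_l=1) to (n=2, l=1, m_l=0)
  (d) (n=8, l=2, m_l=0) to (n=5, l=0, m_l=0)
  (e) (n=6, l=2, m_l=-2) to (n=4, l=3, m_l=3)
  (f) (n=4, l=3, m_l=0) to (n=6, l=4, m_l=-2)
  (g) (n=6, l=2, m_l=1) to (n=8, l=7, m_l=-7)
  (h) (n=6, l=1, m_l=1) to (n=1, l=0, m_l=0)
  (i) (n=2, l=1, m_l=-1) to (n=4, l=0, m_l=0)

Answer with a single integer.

(a) allowed
(b) allowed
(c) allowed
(d) forbidden — Δl = -2 (E1 requires Δl = ±1)
(e) forbidden — Δm_l = +5 (E1 requires Δm_l = 0, ±1)
(f) forbidden — Δm_l = -2 (E1 requires Δm_l = 0, ±1)
(g) forbidden — Δl = +5 (E1 requires Δl = ±1); Δm_l = -8 (E1 requires Δm_l = 0, ±1)
(h) allowed
(i) allowed
Total allowed: 5 of 9.

5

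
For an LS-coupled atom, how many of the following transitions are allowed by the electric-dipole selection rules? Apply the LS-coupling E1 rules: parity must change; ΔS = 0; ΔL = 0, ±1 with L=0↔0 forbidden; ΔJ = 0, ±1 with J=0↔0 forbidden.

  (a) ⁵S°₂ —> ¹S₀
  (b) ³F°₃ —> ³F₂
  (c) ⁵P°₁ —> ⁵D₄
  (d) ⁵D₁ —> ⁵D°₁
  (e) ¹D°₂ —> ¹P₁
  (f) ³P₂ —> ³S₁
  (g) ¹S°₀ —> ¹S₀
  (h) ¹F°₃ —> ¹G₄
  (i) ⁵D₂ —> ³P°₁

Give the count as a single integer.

4

(a) forbidden (ΔS, ΔL, ΔJ fail)
(b) allowed
(c) forbidden (ΔJ fails)
(d) allowed
(e) allowed
(f) forbidden (parity fails)
(g) forbidden (ΔL, ΔJ fail)
(h) allowed
(i) forbidden (ΔS fails)
Total allowed: 4 of 9.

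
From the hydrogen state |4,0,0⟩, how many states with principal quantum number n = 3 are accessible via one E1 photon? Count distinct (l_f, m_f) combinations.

E1 requires Δl = ±1, so l_f ∈ {-1, 1}; with 0 ≤ l_f ≤ n_f−1 = 2, the allowed l_f values are {1}.
For l_f = 1: m_f ∈ {m_i−1, m_i, m_i+1} ∩ [−1, 1] = {-1, 0, 1} → 3 states.
Total: 3.

3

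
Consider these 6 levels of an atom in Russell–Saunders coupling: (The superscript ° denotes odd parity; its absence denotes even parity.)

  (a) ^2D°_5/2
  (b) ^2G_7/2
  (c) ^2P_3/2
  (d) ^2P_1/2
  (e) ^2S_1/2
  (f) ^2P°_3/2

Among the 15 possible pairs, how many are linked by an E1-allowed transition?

4

(a)–(b): forbidden (ΔL).
(a)–(c): allowed.
(a)–(d): forbidden (ΔJ).
(a)–(e): forbidden (ΔL, ΔJ).
(a)–(f): forbidden (parity).
(b)–(c): forbidden (parity, ΔL, ΔJ).
(b)–(d): forbidden (parity, ΔL, ΔJ).
(b)–(e): forbidden (parity, ΔL, ΔJ).
(b)–(f): forbidden (ΔL, ΔJ).
(c)–(d): forbidden (parity).
(c)–(e): forbidden (parity).
(c)–(f): allowed.
(d)–(e): forbidden (parity).
(d)–(f): allowed.
(e)–(f): allowed.
Allowed pairs: 4 of 15.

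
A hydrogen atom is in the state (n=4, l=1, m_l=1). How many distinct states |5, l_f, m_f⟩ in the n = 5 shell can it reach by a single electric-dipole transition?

E1 requires Δl = ±1, so l_f ∈ {0, 2}; with 0 ≤ l_f ≤ n_f−1 = 4, the allowed l_f values are {0, 2}.
For l_f = 0: m_f ∈ {m_i−1, m_i, m_i+1} ∩ [−0, 0] = {0} → 1 state.
For l_f = 2: m_f ∈ {m_i−1, m_i, m_i+1} ∩ [−2, 2] = {0, 1, 2} → 3 states.
Total: 4.

4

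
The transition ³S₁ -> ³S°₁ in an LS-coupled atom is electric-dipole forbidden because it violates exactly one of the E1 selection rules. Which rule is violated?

Reading off the term symbols: S 1→1, L 0→0, J 1→1, parity even→odd.
Parity must change: even → odd — ok.
ΔS = 0: S: 1 → 1 — ok.
ΔL = 0, ±1 (not L=0↔0): L: 0 → 0, ΔL = +0 — fails.
ΔJ = 0, ±1 (not J=0↔0): J: 1 → 1, ΔJ = +0 — ok.

the L=0 ↔ L=0 exclusion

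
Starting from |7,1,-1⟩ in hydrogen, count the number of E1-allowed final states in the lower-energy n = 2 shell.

1

E1 requires Δl = ±1, so l_f ∈ {0, 2}; with 0 ≤ l_f ≤ n_f−1 = 1, the allowed l_f values are {0}.
For l_f = 0: m_f ∈ {m_i−1, m_i, m_i+1} ∩ [−0, 0] = {0} → 1 state.
Total: 1.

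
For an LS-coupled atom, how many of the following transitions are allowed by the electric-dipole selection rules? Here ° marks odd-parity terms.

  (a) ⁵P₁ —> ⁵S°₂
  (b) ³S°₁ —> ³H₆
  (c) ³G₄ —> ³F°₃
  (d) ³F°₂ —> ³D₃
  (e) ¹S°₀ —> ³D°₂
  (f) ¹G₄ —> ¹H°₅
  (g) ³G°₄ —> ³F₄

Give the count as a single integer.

5

(a) allowed
(b) forbidden (ΔL, ΔJ fail)
(c) allowed
(d) allowed
(e) forbidden (parity, ΔS, ΔL, ΔJ fail)
(f) allowed
(g) allowed
Total allowed: 5 of 7.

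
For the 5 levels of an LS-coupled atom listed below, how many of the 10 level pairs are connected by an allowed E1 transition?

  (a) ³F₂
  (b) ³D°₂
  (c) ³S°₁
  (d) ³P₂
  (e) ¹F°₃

3

(a)–(b): allowed.
(a)–(c): forbidden (ΔL).
(a)–(d): forbidden (parity, ΔL).
(a)–(e): forbidden (ΔS).
(b)–(c): forbidden (parity, ΔL).
(b)–(d): allowed.
(b)–(e): forbidden (parity, ΔS).
(c)–(d): allowed.
(c)–(e): forbidden (parity, ΔS, ΔL, ΔJ).
(d)–(e): forbidden (ΔS, ΔL).
Allowed pairs: 3 of 10.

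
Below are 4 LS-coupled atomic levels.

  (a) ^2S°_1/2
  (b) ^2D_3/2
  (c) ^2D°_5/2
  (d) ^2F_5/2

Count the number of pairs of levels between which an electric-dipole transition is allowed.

2

(a)–(b): forbidden (ΔL).
(a)–(c): forbidden (parity, ΔL, ΔJ).
(a)–(d): forbidden (ΔL, ΔJ).
(b)–(c): allowed.
(b)–(d): forbidden (parity).
(c)–(d): allowed.
Allowed pairs: 2 of 6.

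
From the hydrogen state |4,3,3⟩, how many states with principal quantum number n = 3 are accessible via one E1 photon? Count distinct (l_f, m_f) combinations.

E1 requires Δl = ±1, so l_f ∈ {2, 4}; with 0 ≤ l_f ≤ n_f−1 = 2, the allowed l_f values are {2}.
For l_f = 2: m_f ∈ {m_i−1, m_i, m_i+1} ∩ [−2, 2] = {2} → 1 state.
Total: 1.

1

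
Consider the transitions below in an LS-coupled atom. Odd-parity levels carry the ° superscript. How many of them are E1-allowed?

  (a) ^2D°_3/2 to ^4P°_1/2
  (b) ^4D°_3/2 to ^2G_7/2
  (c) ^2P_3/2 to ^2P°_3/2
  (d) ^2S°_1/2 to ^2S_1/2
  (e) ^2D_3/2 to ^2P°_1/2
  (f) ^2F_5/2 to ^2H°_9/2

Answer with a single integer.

(a) forbidden (parity, ΔS fail)
(b) forbidden (ΔS, ΔL, ΔJ fail)
(c) allowed
(d) forbidden (ΔL fails)
(e) allowed
(f) forbidden (ΔL, ΔJ fail)
Total allowed: 2 of 6.

2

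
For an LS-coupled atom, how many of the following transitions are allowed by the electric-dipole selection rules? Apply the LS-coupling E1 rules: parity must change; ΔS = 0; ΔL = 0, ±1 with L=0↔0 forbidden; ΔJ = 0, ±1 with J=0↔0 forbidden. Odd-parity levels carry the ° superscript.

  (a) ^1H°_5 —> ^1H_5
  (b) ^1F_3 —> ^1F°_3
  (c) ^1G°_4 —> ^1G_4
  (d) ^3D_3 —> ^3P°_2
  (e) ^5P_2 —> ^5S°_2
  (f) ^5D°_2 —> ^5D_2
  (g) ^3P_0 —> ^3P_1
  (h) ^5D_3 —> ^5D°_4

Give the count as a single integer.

7

(a) allowed
(b) allowed
(c) allowed
(d) allowed
(e) allowed
(f) allowed
(g) forbidden (parity fails)
(h) allowed
Total allowed: 7 of 8.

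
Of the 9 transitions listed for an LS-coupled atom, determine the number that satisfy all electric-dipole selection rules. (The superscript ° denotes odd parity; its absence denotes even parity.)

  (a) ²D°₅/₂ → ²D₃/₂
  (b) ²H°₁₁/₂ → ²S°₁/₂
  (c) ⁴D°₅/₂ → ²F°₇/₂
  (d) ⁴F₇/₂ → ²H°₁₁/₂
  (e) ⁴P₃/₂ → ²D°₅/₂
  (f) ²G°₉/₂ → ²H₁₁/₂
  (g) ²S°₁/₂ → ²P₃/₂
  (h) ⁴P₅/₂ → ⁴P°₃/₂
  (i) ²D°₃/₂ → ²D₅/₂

(a) allowed
(b) forbidden (parity, ΔL, ΔJ fail)
(c) forbidden (parity, ΔS fail)
(d) forbidden (ΔS, ΔL, ΔJ fail)
(e) forbidden (ΔS fails)
(f) allowed
(g) allowed
(h) allowed
(i) allowed
Total allowed: 5 of 9.

5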